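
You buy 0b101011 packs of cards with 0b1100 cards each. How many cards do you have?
Convert 0b1100 (binary) → 8 + 4 = 12 (decimal)
Convert 0b101011 (binary) → 32 + 8 + 2 + 1 = 43 (decimal)
Compute 12 × 43 = 516
516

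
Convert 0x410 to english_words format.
Convert 0x410 (hexadecimal) → 4×256 + 1×16 = 1040 (decimal)
Convert 1040 (decimal) → 1040 = 1×1000 + 40 → one thousand forty (English words)
one thousand forty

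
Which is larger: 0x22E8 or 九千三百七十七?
Convert 0x22E8 (hexadecimal) → 2×4096 + 2×256 + 14×16 + 8 = 8936 (decimal)
Convert 九千三百七十七 (Chinese numeral) → 9×1000 + 3×100 + 7×10 + 7 = 9377 (decimal)
Compare 8936 vs 9377: larger = 9377
9377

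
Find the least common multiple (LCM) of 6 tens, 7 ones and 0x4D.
Convert 6 tens, 7 ones (place-value notation) → 6×10 + 7 = 67 (decimal)
Convert 0x4D (hexadecimal) → 4×16 + 13 = 77 (decimal)
Compute lcm(67, 77) = 5159
5159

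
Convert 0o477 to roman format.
Convert 0o477 (octal) → 4×64 + 7×8 + 7 = 319 (decimal)
Convert 319 (decimal) → 319 = 100 + 100 + 100 + 10 + 9 → CCCXIX (Roman numeral)
CCCXIX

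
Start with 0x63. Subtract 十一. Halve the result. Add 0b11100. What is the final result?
Convert 0x63 (hexadecimal) → 6×16 + 3 = 99 (decimal)
Start: 99
Convert 十一 (Chinese numeral) → 1×10 + 1 = 11 (decimal)
99 - 11 = 88
88 ÷ 2 = 44
Convert 0b11100 (binary) → 16 + 8 + 4 = 28 (decimal)
44 + 28 = 72
72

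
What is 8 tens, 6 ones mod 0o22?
Convert 8 tens, 6 ones (place-value notation) → 8×10 + 6 = 86 (decimal)
Convert 0o22 (octal) → 2×8 + 2 = 18 (decimal)
Compute 86 mod 18 = 14
14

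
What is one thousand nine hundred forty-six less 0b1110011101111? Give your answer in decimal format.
Convert one thousand nine hundred forty-six (English words) → 1×1000 + 9×100 + 46 = 1946 (decimal)
Convert 0b1110011101111 (binary) → 4096 + 2048 + 1024 + 128 + 64 + 32 + 8 + 4 + 2 + 1 = 7407 (decimal)
Compute 1946 - 7407 = -5461
-5461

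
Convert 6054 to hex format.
Convert 6054 (decimal) → 6054 = 1×4096 + 7×256 + 10×16 + 6 → 0x17A6 (hexadecimal)
0x17A6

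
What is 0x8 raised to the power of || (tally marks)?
Convert 0x8 (hexadecimal) → 8 (decimal)
Convert || (tally marks) → 2 (decimal)
Compute 8 ^ 2 = 64
64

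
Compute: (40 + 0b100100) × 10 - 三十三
Convert 0b100100 (binary) → 32 + 4 = 36 (decimal)
Convert 三十三 (Chinese numeral) → 3×10 + 3 = 33 (decimal)
Expression in decimal: (40 + 36) × 10 - 33
Parentheses first: 40 + 36 = 76
Multiply: 76 × 10 = 760
Subtract: 760 - 33 = 727
727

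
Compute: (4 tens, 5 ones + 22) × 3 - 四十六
Convert 4 tens, 5 ones (place-value notation) → 4×10 + 5 = 45 (decimal)
Convert 四十六 (Chinese numeral) → 4×10 + 6 = 46 (decimal)
Expression in decimal: (45 + 22) × 3 - 46
Parentheses first: 45 + 22 = 67
Multiply: 67 × 3 = 201
Subtract: 201 - 46 = 155
155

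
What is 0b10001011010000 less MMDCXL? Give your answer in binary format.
Convert 0b10001011010000 (binary) → 8192 + 512 + 128 + 64 + 16 = 8912 (decimal)
Convert MMDCXL (Roman numeral) → 1000 + 1000 + 500 + 100 + 40 = 2640 (decimal)
Compute 8912 - 2640 = 6272
Convert 6272 (decimal) → 6272 = 4096 + 2048 + 128 → 0b1100010000000 (binary)
0b1100010000000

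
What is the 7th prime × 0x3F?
Convert the 7th prime (prime index) → 17 (decimal)
Convert 0x3F (hexadecimal) → 3×16 + 15 = 63 (decimal)
Compute 17 × 63 = 1071
1071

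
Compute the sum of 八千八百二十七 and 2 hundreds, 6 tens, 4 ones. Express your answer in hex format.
Convert 八千八百二十七 (Chinese numeral) → 8×1000 + 8×100 + 2×10 + 7 = 8827 (decimal)
Convert 2 hundreds, 6 tens, 4 ones (place-value notation) → 2×100 + 6×10 + 4 = 264 (decimal)
Compute 8827 + 264 = 9091
Convert 9091 (decimal) → 9091 = 2×4096 + 3×256 + 8×16 + 3 → 0x2383 (hexadecimal)
0x2383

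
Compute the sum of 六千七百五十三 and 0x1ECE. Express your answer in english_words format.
Convert 六千七百五十三 (Chinese numeral) → 6×1000 + 7×100 + 5×10 + 3 = 6753 (decimal)
Convert 0x1ECE (hexadecimal) → 1×4096 + 14×256 + 12×16 + 14 = 7886 (decimal)
Compute 6753 + 7886 = 14639
Convert 14639 (decimal) → 14639 = 14×1000 + 6×100 + 39 → fourteen thousand six hundred thirty-nine (English words)
fourteen thousand six hundred thirty-nine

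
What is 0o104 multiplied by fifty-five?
Convert 0o104 (octal) → 1×64 + 4 = 68 (decimal)
Convert fifty-five (English words) → 55 (decimal)
Compute 68 × 55 = 3740
3740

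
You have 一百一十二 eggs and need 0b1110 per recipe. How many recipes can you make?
Convert 一百一十二 (Chinese numeral) → 1×100 + 1×10 + 2 = 112 (decimal)
Convert 0b1110 (binary) → 8 + 4 + 2 = 14 (decimal)
Compute 112 ÷ 14 = 8
8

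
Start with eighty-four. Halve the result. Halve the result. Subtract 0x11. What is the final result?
Convert eighty-four (English words) → 84 (decimal)
Start: 84
84 ÷ 2 = 42
42 ÷ 2 = 21
Convert 0x11 (hexadecimal) → 1×16 + 1 = 17 (decimal)
21 - 17 = 4
4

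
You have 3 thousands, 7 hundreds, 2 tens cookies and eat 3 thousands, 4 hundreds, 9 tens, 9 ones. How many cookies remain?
Convert 3 thousands, 7 hundreds, 2 tens (place-value notation) → 3×1000 + 7×100 + 2×10 = 3720 (decimal)
Convert 3 thousands, 4 hundreds, 9 tens, 9 ones (place-value notation) → 3×1000 + 4×100 + 9×10 + 9 = 3499 (decimal)
Compute 3720 - 3499 = 221
221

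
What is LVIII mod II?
Convert LVIII (Roman numeral) → 50 + 5 + 1 + 1 + 1 = 58 (decimal)
Convert II (Roman numeral) → 1 + 1 = 2 (decimal)
Compute 58 mod 2 = 0
0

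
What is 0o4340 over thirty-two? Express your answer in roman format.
Convert 0o4340 (octal) → 4×512 + 3×64 + 4×8 = 2272 (decimal)
Convert thirty-two (English words) → 32 (decimal)
Compute 2272 ÷ 32 = 71
Convert 71 (decimal) → 71 = 50 + 10 + 10 + 1 → LXXI (Roman numeral)
LXXI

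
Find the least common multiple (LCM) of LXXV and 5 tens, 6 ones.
Convert LXXV (Roman numeral) → 50 + 10 + 10 + 5 = 75 (decimal)
Convert 5 tens, 6 ones (place-value notation) → 5×10 + 6 = 56 (decimal)
Compute lcm(75, 56) = 4200
4200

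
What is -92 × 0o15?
Convert 0o15 (octal) → 1×8 + 5 = 13 (decimal)
Compute -92 × 13 = -1196
-1196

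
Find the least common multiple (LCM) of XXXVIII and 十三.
Convert XXXVIII (Roman numeral) → 10 + 10 + 10 + 5 + 1 + 1 + 1 = 38 (decimal)
Convert 十三 (Chinese numeral) → 1×10 + 3 = 13 (decimal)
Compute lcm(38, 13) = 494
494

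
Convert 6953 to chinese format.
Convert 6953 (decimal) → 6953 = 6×1000 + 9×100 + 5×10 + 3 → 六千九百五十三 (Chinese numeral)
六千九百五十三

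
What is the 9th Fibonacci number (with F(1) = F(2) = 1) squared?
The 9th Fibonacci number (with F(1) = F(2) = 1): 1, 1, 2, 3, 5, 8, 13, 21, 34 → 34
Compute 34² = 34 × 34 = 1156
1156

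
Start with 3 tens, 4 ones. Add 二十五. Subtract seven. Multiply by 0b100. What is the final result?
Convert 3 tens, 4 ones (place-value notation) → 3×10 + 4 = 34 (decimal)
Start: 34
Convert 二十五 (Chinese numeral) → 2×10 + 5 = 25 (decimal)
34 + 25 = 59
Convert seven (English words) → 7 (decimal)
59 - 7 = 52
Convert 0b100 (binary) → 4 (decimal)
52 × 4 = 208
208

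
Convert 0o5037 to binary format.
Convert 0o5037 (octal) → 5×512 + 3×8 + 7 = 2591 (decimal)
Convert 2591 (decimal) → 2591 = 2048 + 512 + 16 + 8 + 4 + 2 + 1 → 0b101000011111 (binary)
0b101000011111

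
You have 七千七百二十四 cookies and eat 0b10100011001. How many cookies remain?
Convert 七千七百二十四 (Chinese numeral) → 7×1000 + 7×100 + 2×10 + 4 = 7724 (decimal)
Convert 0b10100011001 (binary) → 1024 + 256 + 16 + 8 + 1 = 1305 (decimal)
Compute 7724 - 1305 = 6419
6419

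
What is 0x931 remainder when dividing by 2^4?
Convert 0x931 (hexadecimal) → 9×256 + 3×16 + 1 = 2353 (decimal)
Convert 2^4 (power) → 16 (decimal)
Compute 2353 mod 16 = 1
1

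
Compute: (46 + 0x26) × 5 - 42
Convert 0x26 (hexadecimal) → 2×16 + 6 = 38 (decimal)
Expression in decimal: (46 + 38) × 5 - 42
Parentheses first: 46 + 38 = 84
Multiply: 84 × 5 = 420
Subtract: 420 - 42 = 378
378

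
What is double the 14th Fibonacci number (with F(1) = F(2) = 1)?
The 14th Fibonacci number (with F(1) = F(2) = 1): 1, 1, 2, 3, 5, 8, 13, 21, 34, 55, 89, 144, 233, 377 → 377
Compute 377 × 2 = 754
754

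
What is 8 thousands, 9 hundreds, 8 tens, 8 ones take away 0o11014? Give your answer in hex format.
Convert 8 thousands, 9 hundreds, 8 tens, 8 ones (place-value notation) → 8×1000 + 9×100 + 8×10 + 8 = 8988 (decimal)
Convert 0o11014 (octal) → 1×4096 + 1×512 + 1×8 + 4 = 4620 (decimal)
Compute 8988 - 4620 = 4368
Convert 4368 (decimal) → 4368 = 1×4096 + 1×256 + 1×16 → 0x1110 (hexadecimal)
0x1110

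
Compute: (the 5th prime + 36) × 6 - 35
Convert the 5th prime (prime index) → 11 (decimal)
Expression in decimal: (11 + 36) × 6 - 35
Parentheses first: 11 + 36 = 47
Multiply: 47 × 6 = 282
Subtract: 282 - 35 = 247
247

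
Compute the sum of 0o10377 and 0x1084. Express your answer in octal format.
Convert 0o10377 (octal) → 1×4096 + 3×64 + 7×8 + 7 = 4351 (decimal)
Convert 0x1084 (hexadecimal) → 1×4096 + 8×16 + 4 = 4228 (decimal)
Compute 4351 + 4228 = 8579
Convert 8579 (decimal) → 8579 = 2×4096 + 6×64 + 3 → 0o20603 (octal)
0o20603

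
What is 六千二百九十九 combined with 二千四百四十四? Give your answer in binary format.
Convert 六千二百九十九 (Chinese numeral) → 6×1000 + 2×100 + 9×10 + 9 = 6299 (decimal)
Convert 二千四百四十四 (Chinese numeral) → 2×1000 + 4×100 + 4×10 + 4 = 2444 (decimal)
Compute 6299 + 2444 = 8743
Convert 8743 (decimal) → 8743 = 8192 + 512 + 32 + 4 + 2 + 1 → 0b10001000100111 (binary)
0b10001000100111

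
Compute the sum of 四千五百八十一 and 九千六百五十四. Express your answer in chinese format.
Convert 四千五百八十一 (Chinese numeral) → 4×1000 + 5×100 + 8×10 + 1 = 4581 (decimal)
Convert 九千六百五十四 (Chinese numeral) → 9×1000 + 6×100 + 5×10 + 4 = 9654 (decimal)
Compute 4581 + 9654 = 14235
Convert 14235 (decimal) → 14235 = 1×10000 + 4×1000 + 2×100 + 3×10 + 5 → 一万四千二百三十五 (Chinese numeral)
一万四千二百三十五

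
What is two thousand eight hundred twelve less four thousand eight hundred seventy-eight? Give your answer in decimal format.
Convert two thousand eight hundred twelve (English words) → 2×1000 + 8×100 + 12 = 2812 (decimal)
Convert four thousand eight hundred seventy-eight (English words) → 4×1000 + 8×100 + 78 = 4878 (decimal)
Compute 2812 - 4878 = -2066
-2066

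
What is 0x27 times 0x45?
Convert 0x27 (hexadecimal) → 2×16 + 7 = 39 (decimal)
Convert 0x45 (hexadecimal) → 4×16 + 5 = 69 (decimal)
Compute 39 × 69 = 2691
2691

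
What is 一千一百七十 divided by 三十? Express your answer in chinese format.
Convert 一千一百七十 (Chinese numeral) → 1×1000 + 1×100 + 7×10 = 1170 (decimal)
Convert 三十 (Chinese numeral) → 3×10 = 30 (decimal)
Compute 1170 ÷ 30 = 39
Convert 39 (decimal) → 39 = 3×10 + 9 → 三十九 (Chinese numeral)
三十九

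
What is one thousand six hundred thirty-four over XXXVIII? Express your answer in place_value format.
Convert one thousand six hundred thirty-four (English words) → 1×1000 + 6×100 + 34 = 1634 (decimal)
Convert XXXVIII (Roman numeral) → 10 + 10 + 10 + 5 + 1 + 1 + 1 = 38 (decimal)
Compute 1634 ÷ 38 = 43
Convert 43 (decimal) → 43 = 4×10 + 3 → 4 tens, 3 ones (place-value notation)
4 tens, 3 ones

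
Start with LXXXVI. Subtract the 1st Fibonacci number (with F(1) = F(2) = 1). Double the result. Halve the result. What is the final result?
Convert LXXXVI (Roman numeral) → 50 + 10 + 10 + 10 + 5 + 1 = 86 (decimal)
Start: 86
Convert the 1st Fibonacci number (with F(1) = F(2) = 1) (Fibonacci index) → 1 (decimal)
86 - 1 = 85
85 × 2 = 170
170 ÷ 2 = 85
85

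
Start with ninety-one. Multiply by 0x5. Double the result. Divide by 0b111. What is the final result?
Convert ninety-one (English words) → 91 (decimal)
Start: 91
Convert 0x5 (hexadecimal) → 5 (decimal)
91 × 5 = 455
455 × 2 = 910
Convert 0b111 (binary) → 4 + 2 + 1 = 7 (decimal)
910 ÷ 7 = 130
130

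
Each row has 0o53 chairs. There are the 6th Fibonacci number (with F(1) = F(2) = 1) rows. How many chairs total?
Convert 0o53 (octal) → 5×8 + 3 = 43 (decimal)
Convert the 6th Fibonacci number (with F(1) = F(2) = 1) (Fibonacci index) → 1, 1, 2, 3, 5, 8 → 8 (decimal)
Compute 43 × 8 = 344
344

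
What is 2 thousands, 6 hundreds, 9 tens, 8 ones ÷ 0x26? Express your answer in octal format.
Convert 2 thousands, 6 hundreds, 9 tens, 8 ones (place-value notation) → 2×1000 + 6×100 + 9×10 + 8 = 2698 (decimal)
Convert 0x26 (hexadecimal) → 2×16 + 6 = 38 (decimal)
Compute 2698 ÷ 38 = 71
Convert 71 (decimal) → 71 = 1×64 + 7 → 0o107 (octal)
0o107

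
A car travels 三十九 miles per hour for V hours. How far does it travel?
Convert 三十九 (Chinese numeral) → 3×10 + 9 = 39 (decimal)
Convert V (Roman numeral) → 5 (decimal)
Compute 39 × 5 = 195
195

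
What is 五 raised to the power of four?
Convert 五 (Chinese numeral) → 5 (decimal)
Convert four (English words) → 4 (decimal)
Compute 5 ^ 4 = 625
625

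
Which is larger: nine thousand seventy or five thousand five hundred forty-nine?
Convert nine thousand seventy (English words) → 9×1000 + 70 = 9070 (decimal)
Convert five thousand five hundred forty-nine (English words) → 5×1000 + 5×100 + 49 = 5549 (decimal)
Compare 9070 vs 5549: larger = 9070
9070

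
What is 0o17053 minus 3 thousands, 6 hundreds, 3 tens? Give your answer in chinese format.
Convert 0o17053 (octal) → 1×4096 + 7×512 + 5×8 + 3 = 7723 (decimal)
Convert 3 thousands, 6 hundreds, 3 tens (place-value notation) → 3×1000 + 6×100 + 3×10 = 3630 (decimal)
Compute 7723 - 3630 = 4093
Convert 4093 (decimal) → 4093 = 4×1000 + 9×10 + 3 → 四千零九十三 (Chinese numeral)
四千零九十三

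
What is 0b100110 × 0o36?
Convert 0b100110 (binary) → 32 + 4 + 2 = 38 (decimal)
Convert 0o36 (octal) → 3×8 + 6 = 30 (decimal)
Compute 38 × 30 = 1140
1140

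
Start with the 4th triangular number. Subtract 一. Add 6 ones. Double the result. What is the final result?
Convert the 4th triangular number (triangular index) → 4×5/2 = 10 (decimal)
Start: 10
Convert 一 (Chinese numeral) → 1 (decimal)
10 - 1 = 9
Convert 6 ones (place-value notation) → 6 (decimal)
9 + 6 = 15
15 × 2 = 30
30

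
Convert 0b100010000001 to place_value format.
Convert 0b100010000001 (binary) → 2048 + 128 + 1 = 2177 (decimal)
Convert 2177 (decimal) → 2177 = 2×1000 + 1×100 + 7×10 + 7 → 2 thousands, 1 hundred, 7 tens, 7 ones (place-value notation)
2 thousands, 1 hundred, 7 tens, 7 ones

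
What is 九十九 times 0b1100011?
Convert 九十九 (Chinese numeral) → 9×10 + 9 = 99 (decimal)
Convert 0b1100011 (binary) → 64 + 32 + 2 + 1 = 99 (decimal)
Compute 99 × 99 = 9801
9801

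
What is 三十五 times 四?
Convert 三十五 (Chinese numeral) → 3×10 + 5 = 35 (decimal)
Convert 四 (Chinese numeral) → 4 (decimal)
Compute 35 × 4 = 140
140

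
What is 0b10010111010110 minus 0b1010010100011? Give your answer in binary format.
Convert 0b10010111010110 (binary) → 8192 + 1024 + 256 + 128 + 64 + 16 + 4 + 2 = 9686 (decimal)
Convert 0b1010010100011 (binary) → 4096 + 1024 + 128 + 32 + 2 + 1 = 5283 (decimal)
Compute 9686 - 5283 = 4403
Convert 4403 (decimal) → 4403 = 4096 + 256 + 32 + 16 + 2 + 1 → 0b1000100110011 (binary)
0b1000100110011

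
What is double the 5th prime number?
The 5th prime number = 11
Compute 11 × 2 = 22
22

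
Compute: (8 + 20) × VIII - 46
Convert VIII (Roman numeral) → 5 + 1 + 1 + 1 = 8 (decimal)
Expression in decimal: (8 + 20) × 8 - 46
Parentheses first: 8 + 20 = 28
Multiply: 28 × 8 = 224
Subtract: 224 - 46 = 178
178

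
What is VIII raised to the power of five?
Convert VIII (Roman numeral) → 5 + 1 + 1 + 1 = 8 (decimal)
Convert five (English words) → 5 (decimal)
Compute 8 ^ 5 = 32768
32768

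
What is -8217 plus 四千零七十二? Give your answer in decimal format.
Convert 四千零七十二 (Chinese numeral) → 4×1000 + 7×10 + 2 = 4072 (decimal)
Compute -8217 + 4072 = -4145
-4145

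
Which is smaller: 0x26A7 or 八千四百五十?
Convert 0x26A7 (hexadecimal) → 2×4096 + 6×256 + 10×16 + 7 = 9895 (decimal)
Convert 八千四百五十 (Chinese numeral) → 8×1000 + 4×100 + 5×10 = 8450 (decimal)
Compare 9895 vs 8450: smaller = 8450
8450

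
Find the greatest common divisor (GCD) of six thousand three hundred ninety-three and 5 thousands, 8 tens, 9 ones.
Convert six thousand three hundred ninety-three (English words) → 6×1000 + 3×100 + 93 = 6393 (decimal)
Convert 5 thousands, 8 tens, 9 ones (place-value notation) → 5×1000 + 8×10 + 9 = 5089 (decimal)
Compute gcd(6393, 5089) = 1
1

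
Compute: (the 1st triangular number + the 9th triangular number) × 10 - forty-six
Convert the 1st triangular number (triangular index) → 1×2/2 = 1 (decimal)
Convert the 9th triangular number (triangular index) → 9×10/2 = 45 (decimal)
Convert forty-six (English words) → 46 (decimal)
Expression in decimal: (1 + 45) × 10 - 46
Parentheses first: 1 + 45 = 46
Multiply: 46 × 10 = 460
Subtract: 460 - 46 = 414
414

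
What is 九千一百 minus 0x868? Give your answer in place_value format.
Convert 九千一百 (Chinese numeral) → 9×1000 + 1×100 = 9100 (decimal)
Convert 0x868 (hexadecimal) → 8×256 + 6×16 + 8 = 2152 (decimal)
Compute 9100 - 2152 = 6948
Convert 6948 (decimal) → 6948 = 6×1000 + 9×100 + 4×10 + 8 → 6 thousands, 9 hundreds, 4 tens, 8 ones (place-value notation)
6 thousands, 9 hundreds, 4 tens, 8 ones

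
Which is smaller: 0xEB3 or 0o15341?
Convert 0xEB3 (hexadecimal) → 14×256 + 11×16 + 3 = 3763 (decimal)
Convert 0o15341 (octal) → 1×4096 + 5×512 + 3×64 + 4×8 + 1 = 6881 (decimal)
Compare 3763 vs 6881: smaller = 3763
3763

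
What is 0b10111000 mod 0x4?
Convert 0b10111000 (binary) → 128 + 32 + 16 + 8 = 184 (decimal)
Convert 0x4 (hexadecimal) → 4 (decimal)
Compute 184 mod 4 = 0
0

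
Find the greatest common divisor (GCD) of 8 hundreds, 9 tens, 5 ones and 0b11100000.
Convert 8 hundreds, 9 tens, 5 ones (place-value notation) → 8×100 + 9×10 + 5 = 895 (decimal)
Convert 0b11100000 (binary) → 128 + 64 + 32 = 224 (decimal)
Compute gcd(895, 224) = 1
1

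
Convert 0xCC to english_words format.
Convert 0xCC (hexadecimal) → 12×16 + 12 = 204 (decimal)
Convert 204 (decimal) → 204 = 2×100 + 4 → two hundred four (English words)
two hundred four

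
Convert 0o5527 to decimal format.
Convert 0o5527 (octal) → 5×512 + 5×64 + 2×8 + 7 = 2903 (decimal)
2903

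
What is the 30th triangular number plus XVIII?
The 30th triangular number = 30×31/2 = 465
Convert XVIII (Roman numeral) → 10 + 5 + 1 + 1 + 1 = 18 (decimal)
Compute 465 + 18 = 483
483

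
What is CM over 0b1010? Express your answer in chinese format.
Convert CM (Roman numeral) → 900 (decimal)
Convert 0b1010 (binary) → 8 + 2 = 10 (decimal)
Compute 900 ÷ 10 = 90
Convert 90 (decimal) → 90 = 9×10 → 九十 (Chinese numeral)
九十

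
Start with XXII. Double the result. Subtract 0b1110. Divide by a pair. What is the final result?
Convert XXII (Roman numeral) → 10 + 10 + 1 + 1 = 22 (decimal)
Start: 22
22 × 2 = 44
Convert 0b1110 (binary) → 8 + 4 + 2 = 14 (decimal)
44 - 14 = 30
Convert a pair (colloquial) → 2 (decimal)
30 ÷ 2 = 15
15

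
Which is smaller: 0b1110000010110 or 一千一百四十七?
Convert 0b1110000010110 (binary) → 4096 + 2048 + 1024 + 16 + 4 + 2 = 7190 (decimal)
Convert 一千一百四十七 (Chinese numeral) → 1×1000 + 1×100 + 4×10 + 7 = 1147 (decimal)
Compare 7190 vs 1147: smaller = 1147
1147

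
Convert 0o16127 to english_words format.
Convert 0o16127 (octal) → 1×4096 + 6×512 + 1×64 + 2×8 + 7 = 7255 (decimal)
Convert 7255 (decimal) → 7255 = 7×1000 + 2×100 + 55 → seven thousand two hundred fifty-five (English words)
seven thousand two hundred fifty-five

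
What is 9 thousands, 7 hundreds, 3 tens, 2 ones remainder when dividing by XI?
Convert 9 thousands, 7 hundreds, 3 tens, 2 ones (place-value notation) → 9×1000 + 7×100 + 3×10 + 2 = 9732 (decimal)
Convert XI (Roman numeral) → 10 + 1 = 11 (decimal)
Compute 9732 mod 11 = 8
8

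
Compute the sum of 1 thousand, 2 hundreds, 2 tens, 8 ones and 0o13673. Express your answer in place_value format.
Convert 1 thousand, 2 hundreds, 2 tens, 8 ones (place-value notation) → 1×1000 + 2×100 + 2×10 + 8 = 1228 (decimal)
Convert 0o13673 (octal) → 1×4096 + 3×512 + 6×64 + 7×8 + 3 = 6075 (decimal)
Compute 1228 + 6075 = 7303
Convert 7303 (decimal) → 7303 = 7×1000 + 3×100 + 3 → 7 thousands, 3 hundreds, 3 ones (place-value notation)
7 thousands, 3 hundreds, 3 ones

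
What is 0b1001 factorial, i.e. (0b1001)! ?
Convert 0b1001 (binary) → 8 + 1 = 9 (decimal)
Compute 9! = 362880
362880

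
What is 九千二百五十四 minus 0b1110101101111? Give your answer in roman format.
Convert 九千二百五十四 (Chinese numeral) → 9×1000 + 2×100 + 5×10 + 4 = 9254 (decimal)
Convert 0b1110101101111 (binary) → 4096 + 2048 + 1024 + 256 + 64 + 32 + 8 + 4 + 2 + 1 = 7535 (decimal)
Compute 9254 - 7535 = 1719
Convert 1719 (decimal) → 1719 = 1000 + 500 + 100 + 100 + 10 + 9 → MDCCXIX (Roman numeral)
MDCCXIX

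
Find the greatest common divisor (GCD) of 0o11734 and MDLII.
Convert 0o11734 (octal) → 1×4096 + 1×512 + 7×64 + 3×8 + 4 = 5084 (decimal)
Convert MDLII (Roman numeral) → 1000 + 500 + 50 + 1 + 1 = 1552 (decimal)
Compute gcd(5084, 1552) = 4
4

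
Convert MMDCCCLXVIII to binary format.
Convert MMDCCCLXVIII (Roman numeral) → 1000 + 1000 + 500 + 100 + 100 + 100 + 50 + 10 + 5 + 1 + 1 + 1 = 2868 (decimal)
Convert 2868 (decimal) → 2868 = 2048 + 512 + 256 + 32 + 16 + 4 → 0b101100110100 (binary)
0b101100110100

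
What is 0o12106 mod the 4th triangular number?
Convert 0o12106 (octal) → 1×4096 + 2×512 + 1×64 + 6 = 5190 (decimal)
Convert the 4th triangular number (triangular index) → 4×5/2 = 10 (decimal)
Compute 5190 mod 10 = 0
0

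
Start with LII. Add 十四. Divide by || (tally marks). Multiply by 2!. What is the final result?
Convert LII (Roman numeral) → 50 + 1 + 1 = 52 (decimal)
Start: 52
Convert 十四 (Chinese numeral) → 1×10 + 4 = 14 (decimal)
52 + 14 = 66
Convert || (tally marks) → 2 (decimal)
66 ÷ 2 = 33
Convert 2! (factorial) → 2 (decimal)
33 × 2 = 66
66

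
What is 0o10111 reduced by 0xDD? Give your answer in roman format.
Convert 0o10111 (octal) → 1×4096 + 1×64 + 1×8 + 1 = 4169 (decimal)
Convert 0xDD (hexadecimal) → 13×16 + 13 = 221 (decimal)
Compute 4169 - 221 = 3948
Convert 3948 (decimal) → 3948 = 1000 + 1000 + 1000 + 900 + 40 + 5 + 1 + 1 + 1 → MMMCMXLVIII (Roman numeral)
MMMCMXLVIII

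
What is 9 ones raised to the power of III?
Convert 9 ones (place-value notation) → 9 (decimal)
Convert III (Roman numeral) → 1 + 1 + 1 = 3 (decimal)
Compute 9 ^ 3 = 729
729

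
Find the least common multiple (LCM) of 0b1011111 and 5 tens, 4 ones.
Convert 0b1011111 (binary) → 64 + 16 + 8 + 4 + 2 + 1 = 95 (decimal)
Convert 5 tens, 4 ones (place-value notation) → 5×10 + 4 = 54 (decimal)
Compute lcm(95, 54) = 5130
5130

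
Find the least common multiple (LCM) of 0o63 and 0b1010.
Convert 0o63 (octal) → 6×8 + 3 = 51 (decimal)
Convert 0b1010 (binary) → 8 + 2 = 10 (decimal)
Compute lcm(51, 10) = 510
510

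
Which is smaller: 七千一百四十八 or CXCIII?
Convert 七千一百四十八 (Chinese numeral) → 7×1000 + 1×100 + 4×10 + 8 = 7148 (decimal)
Convert CXCIII (Roman numeral) → 100 + 90 + 1 + 1 + 1 = 193 (decimal)
Compare 7148 vs 193: smaller = 193
193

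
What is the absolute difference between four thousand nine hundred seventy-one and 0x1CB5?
Convert four thousand nine hundred seventy-one (English words) → 4×1000 + 9×100 + 71 = 4971 (decimal)
Convert 0x1CB5 (hexadecimal) → 1×4096 + 12×256 + 11×16 + 5 = 7349 (decimal)
Compute |4971 - 7349| = 2378
2378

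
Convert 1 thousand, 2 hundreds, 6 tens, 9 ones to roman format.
Convert 1 thousand, 2 hundreds, 6 tens, 9 ones (place-value notation) → 1×1000 + 2×100 + 6×10 + 9 = 1269 (decimal)
Convert 1269 (decimal) → 1269 = 1000 + 100 + 100 + 50 + 10 + 9 → MCCLXIX (Roman numeral)
MCCLXIX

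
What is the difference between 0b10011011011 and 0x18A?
Convert 0b10011011011 (binary) → 1024 + 128 + 64 + 16 + 8 + 2 + 1 = 1243 (decimal)
Convert 0x18A (hexadecimal) → 1×256 + 8×16 + 10 = 394 (decimal)
Difference: |1243 - 394| = 849
849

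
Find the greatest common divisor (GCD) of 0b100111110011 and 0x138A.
Convert 0b100111110011 (binary) → 2048 + 256 + 128 + 64 + 32 + 16 + 2 + 1 = 2547 (decimal)
Convert 0x138A (hexadecimal) → 1×4096 + 3×256 + 8×16 + 10 = 5002 (decimal)
Compute gcd(2547, 5002) = 1
1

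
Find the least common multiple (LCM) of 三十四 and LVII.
Convert 三十四 (Chinese numeral) → 3×10 + 4 = 34 (decimal)
Convert LVII (Roman numeral) → 50 + 5 + 1 + 1 = 57 (decimal)
Compute lcm(34, 57) = 1938
1938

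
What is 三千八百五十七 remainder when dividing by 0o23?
Convert 三千八百五十七 (Chinese numeral) → 3×1000 + 8×100 + 5×10 + 7 = 3857 (decimal)
Convert 0o23 (octal) → 2×8 + 3 = 19 (decimal)
Compute 3857 mod 19 = 0
0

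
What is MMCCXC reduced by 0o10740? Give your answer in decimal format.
Convert MMCCXC (Roman numeral) → 1000 + 1000 + 100 + 100 + 90 = 2290 (decimal)
Convert 0o10740 (octal) → 1×4096 + 7×64 + 4×8 = 4576 (decimal)
Compute 2290 - 4576 = -2286
-2286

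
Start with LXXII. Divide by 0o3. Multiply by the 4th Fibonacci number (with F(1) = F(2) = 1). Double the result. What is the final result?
Convert LXXII (Roman numeral) → 50 + 10 + 10 + 1 + 1 = 72 (decimal)
Start: 72
Convert 0o3 (octal) → 3 (decimal)
72 ÷ 3 = 24
Convert the 4th Fibonacci number (with F(1) = F(2) = 1) (Fibonacci index) → 1, 1, 2, 3 → 3 (decimal)
24 × 3 = 72
72 × 2 = 144
144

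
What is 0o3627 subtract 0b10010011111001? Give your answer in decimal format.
Convert 0o3627 (octal) → 3×512 + 6×64 + 2×8 + 7 = 1943 (decimal)
Convert 0b10010011111001 (binary) → 8192 + 1024 + 128 + 64 + 32 + 16 + 8 + 1 = 9465 (decimal)
Compute 1943 - 9465 = -7522
-7522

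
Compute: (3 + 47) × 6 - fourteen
Convert fourteen (English words) → 14 (decimal)
Expression in decimal: (3 + 47) × 6 - 14
Parentheses first: 3 + 47 = 50
Multiply: 50 × 6 = 300
Subtract: 300 - 14 = 286
286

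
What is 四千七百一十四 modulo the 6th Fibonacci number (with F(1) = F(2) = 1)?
Convert 四千七百一十四 (Chinese numeral) → 4×1000 + 7×100 + 1×10 + 4 = 4714 (decimal)
Convert the 6th Fibonacci number (with F(1) = F(2) = 1) (Fibonacci index) → 1, 1, 2, 3, 5, 8 → 8 (decimal)
Compute 4714 mod 8 = 2
2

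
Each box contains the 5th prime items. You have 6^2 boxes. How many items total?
Convert the 5th prime (prime index) → 11 (decimal)
Convert 6^2 (power) → 36 (decimal)
Compute 11 × 36 = 396
396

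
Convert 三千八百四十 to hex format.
Convert 三千八百四十 (Chinese numeral) → 3×1000 + 8×100 + 4×10 = 3840 (decimal)
Convert 3840 (decimal) → 3840 = 15×256 → 0xF00 (hexadecimal)
0xF00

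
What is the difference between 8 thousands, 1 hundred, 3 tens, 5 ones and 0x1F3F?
Convert 8 thousands, 1 hundred, 3 tens, 5 ones (place-value notation) → 8×1000 + 1×100 + 3×10 + 5 = 8135 (decimal)
Convert 0x1F3F (hexadecimal) → 1×4096 + 15×256 + 3×16 + 15 = 7999 (decimal)
Difference: |8135 - 7999| = 136
136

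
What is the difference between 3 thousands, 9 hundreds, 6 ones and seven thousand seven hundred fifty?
Convert 3 thousands, 9 hundreds, 6 ones (place-value notation) → 3×1000 + 9×100 + 6 = 3906 (decimal)
Convert seven thousand seven hundred fifty (English words) → 7×1000 + 7×100 + 50 = 7750 (decimal)
Difference: |3906 - 7750| = 3844
3844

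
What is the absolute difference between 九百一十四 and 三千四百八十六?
Convert 九百一十四 (Chinese numeral) → 9×100 + 1×10 + 4 = 914 (decimal)
Convert 三千四百八十六 (Chinese numeral) → 3×1000 + 4×100 + 8×10 + 6 = 3486 (decimal)
Compute |914 - 3486| = 2572
2572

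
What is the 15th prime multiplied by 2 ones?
Convert the 15th prime (prime index) → 47 (decimal)
Convert 2 ones (place-value notation) → 2 (decimal)
Compute 47 × 2 = 94
94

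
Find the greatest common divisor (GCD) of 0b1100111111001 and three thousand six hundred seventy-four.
Convert 0b1100111111001 (binary) → 4096 + 2048 + 256 + 128 + 64 + 32 + 16 + 8 + 1 = 6649 (decimal)
Convert three thousand six hundred seventy-four (English words) → 3×1000 + 6×100 + 74 = 3674 (decimal)
Compute gcd(6649, 3674) = 1
1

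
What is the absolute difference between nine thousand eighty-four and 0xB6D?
Convert nine thousand eighty-four (English words) → 9×1000 + 84 = 9084 (decimal)
Convert 0xB6D (hexadecimal) → 11×256 + 6×16 + 13 = 2925 (decimal)
Compute |9084 - 2925| = 6159
6159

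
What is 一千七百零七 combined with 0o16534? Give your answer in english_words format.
Convert 一千七百零七 (Chinese numeral) → 1×1000 + 7×100 + 7 = 1707 (decimal)
Convert 0o16534 (octal) → 1×4096 + 6×512 + 5×64 + 3×8 + 4 = 7516 (decimal)
Compute 1707 + 7516 = 9223
Convert 9223 (decimal) → 9223 = 9×1000 + 2×100 + 23 → nine thousand two hundred twenty-three (English words)
nine thousand two hundred twenty-three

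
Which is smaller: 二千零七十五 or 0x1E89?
Convert 二千零七十五 (Chinese numeral) → 2×1000 + 7×10 + 5 = 2075 (decimal)
Convert 0x1E89 (hexadecimal) → 1×4096 + 14×256 + 8×16 + 9 = 7817 (decimal)
Compare 2075 vs 7817: smaller = 2075
2075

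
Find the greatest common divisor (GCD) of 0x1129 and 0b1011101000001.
Convert 0x1129 (hexadecimal) → 1×4096 + 1×256 + 2×16 + 9 = 4393 (decimal)
Convert 0b1011101000001 (binary) → 4096 + 1024 + 512 + 256 + 64 + 1 = 5953 (decimal)
Compute gcd(4393, 5953) = 1
1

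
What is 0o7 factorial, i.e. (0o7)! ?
Convert 0o7 (octal) → 7 (decimal)
Compute 7! = 5040
5040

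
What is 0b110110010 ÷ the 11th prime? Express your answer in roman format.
Convert 0b110110010 (binary) → 256 + 128 + 32 + 16 + 2 = 434 (decimal)
Convert the 11th prime (prime index) → 31 (decimal)
Compute 434 ÷ 31 = 14
Convert 14 (decimal) → 14 = 10 + 4 → XIV (Roman numeral)
XIV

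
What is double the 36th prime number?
The 36th prime number = 151
Compute 151 × 2 = 302
302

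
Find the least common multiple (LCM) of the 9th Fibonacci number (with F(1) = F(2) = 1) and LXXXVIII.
Convert the 9th Fibonacci number (with F(1) = F(2) = 1) (Fibonacci index) → 1, 1, 2, 3, 5, 8, 13, 21, 34 → 34 (decimal)
Convert LXXXVIII (Roman numeral) → 50 + 10 + 10 + 10 + 5 + 1 + 1 + 1 = 88 (decimal)
Compute lcm(34, 88) = 1496
1496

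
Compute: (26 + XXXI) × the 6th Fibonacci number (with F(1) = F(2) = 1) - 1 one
Convert XXXI (Roman numeral) → 10 + 10 + 10 + 1 = 31 (decimal)
Convert the 6th Fibonacci number (with F(1) = F(2) = 1) (Fibonacci index) → 1, 1, 2, 3, 5, 8 → 8 (decimal)
Convert 1 one (place-value notation) → 1 (decimal)
Expression in decimal: (26 + 31) × 8 - 1
Parentheses first: 26 + 31 = 57
Multiply: 57 × 8 = 456
Subtract: 456 - 1 = 455
455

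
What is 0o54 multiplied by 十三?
Convert 0o54 (octal) → 5×8 + 4 = 44 (decimal)
Convert 十三 (Chinese numeral) → 1×10 + 3 = 13 (decimal)
Compute 44 × 13 = 572
572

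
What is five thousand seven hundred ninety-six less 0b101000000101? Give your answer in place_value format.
Convert five thousand seven hundred ninety-six (English words) → 5×1000 + 7×100 + 96 = 5796 (decimal)
Convert 0b101000000101 (binary) → 2048 + 512 + 4 + 1 = 2565 (decimal)
Compute 5796 - 2565 = 3231
Convert 3231 (decimal) → 3231 = 3×1000 + 2×100 + 3×10 + 1 → 3 thousands, 2 hundreds, 3 tens, 1 one (place-value notation)
3 thousands, 2 hundreds, 3 tens, 1 one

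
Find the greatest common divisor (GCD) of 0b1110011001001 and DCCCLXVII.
Convert 0b1110011001001 (binary) → 4096 + 2048 + 1024 + 128 + 64 + 8 + 1 = 7369 (decimal)
Convert DCCCLXVII (Roman numeral) → 500 + 100 + 100 + 100 + 50 + 10 + 5 + 1 + 1 = 867 (decimal)
Compute gcd(7369, 867) = 1
1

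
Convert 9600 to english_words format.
Convert 9600 (decimal) → 9600 = 9×1000 + 6×100 → nine thousand six hundred (English words)
nine thousand six hundred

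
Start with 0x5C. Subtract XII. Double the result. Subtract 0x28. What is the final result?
Convert 0x5C (hexadecimal) → 5×16 + 12 = 92 (decimal)
Start: 92
Convert XII (Roman numeral) → 10 + 1 + 1 = 12 (decimal)
92 - 12 = 80
80 × 2 = 160
Convert 0x28 (hexadecimal) → 2×16 + 8 = 40 (decimal)
160 - 40 = 120
120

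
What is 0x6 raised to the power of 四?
Convert 0x6 (hexadecimal) → 6 (decimal)
Convert 四 (Chinese numeral) → 4 (decimal)
Compute 6 ^ 4 = 1296
1296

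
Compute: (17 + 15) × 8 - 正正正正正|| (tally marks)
Convert 正正正正正|| (tally marks) → 5 + 5 + 5 + 5 + 5 + 2 = 27 (decimal)
Expression in decimal: (17 + 15) × 8 - 27
Parentheses first: 17 + 15 = 32
Multiply: 32 × 8 = 256
Subtract: 256 - 27 = 229
229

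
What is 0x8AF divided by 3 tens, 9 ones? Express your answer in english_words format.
Convert 0x8AF (hexadecimal) → 8×256 + 10×16 + 15 = 2223 (decimal)
Convert 3 tens, 9 ones (place-value notation) → 3×10 + 9 = 39 (decimal)
Compute 2223 ÷ 39 = 57
Convert 57 (decimal) → fifty-seven (English words)
fifty-seven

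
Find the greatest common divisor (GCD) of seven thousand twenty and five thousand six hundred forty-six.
Convert seven thousand twenty (English words) → 7×1000 + 20 = 7020 (decimal)
Convert five thousand six hundred forty-six (English words) → 5×1000 + 6×100 + 46 = 5646 (decimal)
Compute gcd(7020, 5646) = 6
6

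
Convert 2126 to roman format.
Convert 2126 (decimal) → 2126 = 1000 + 1000 + 100 + 10 + 10 + 5 + 1 → MMCXXVI (Roman numeral)
MMCXXVI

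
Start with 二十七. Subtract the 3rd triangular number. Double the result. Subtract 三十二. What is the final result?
Convert 二十七 (Chinese numeral) → 2×10 + 7 = 27 (decimal)
Start: 27
Convert the 3rd triangular number (triangular index) → 3×4/2 = 6 (decimal)
27 - 6 = 21
21 × 2 = 42
Convert 三十二 (Chinese numeral) → 3×10 + 2 = 32 (decimal)
42 - 32 = 10
10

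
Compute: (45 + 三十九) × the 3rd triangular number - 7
Convert 三十九 (Chinese numeral) → 3×10 + 9 = 39 (decimal)
Convert the 3rd triangular number (triangular index) → 3×4/2 = 6 (decimal)
Expression in decimal: (45 + 39) × 6 - 7
Parentheses first: 45 + 39 = 84
Multiply: 84 × 6 = 504
Subtract: 504 - 7 = 497
497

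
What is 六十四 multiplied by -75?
Convert 六十四 (Chinese numeral) → 6×10 + 4 = 64 (decimal)
Compute 64 × -75 = -4800
-4800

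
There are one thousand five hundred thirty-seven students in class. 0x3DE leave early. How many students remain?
Convert one thousand five hundred thirty-seven (English words) → 1×1000 + 5×100 + 37 = 1537 (decimal)
Convert 0x3DE (hexadecimal) → 3×256 + 13×16 + 14 = 990 (decimal)
Compute 1537 - 990 = 547
547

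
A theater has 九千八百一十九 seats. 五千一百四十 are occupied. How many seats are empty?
Convert 九千八百一十九 (Chinese numeral) → 9×1000 + 8×100 + 1×10 + 9 = 9819 (decimal)
Convert 五千一百四十 (Chinese numeral) → 5×1000 + 1×100 + 4×10 = 5140 (decimal)
Compute 9819 - 5140 = 4679
4679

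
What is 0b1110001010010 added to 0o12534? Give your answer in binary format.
Convert 0b1110001010010 (binary) → 4096 + 2048 + 1024 + 64 + 16 + 2 = 7250 (decimal)
Convert 0o12534 (octal) → 1×4096 + 2×512 + 5×64 + 3×8 + 4 = 5468 (decimal)
Compute 7250 + 5468 = 12718
Convert 12718 (decimal) → 12718 = 8192 + 4096 + 256 + 128 + 32 + 8 + 4 + 2 → 0b11000110101110 (binary)
0b11000110101110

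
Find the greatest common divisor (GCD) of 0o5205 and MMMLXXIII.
Convert 0o5205 (octal) → 5×512 + 2×64 + 5 = 2693 (decimal)
Convert MMMLXXIII (Roman numeral) → 1000 + 1000 + 1000 + 50 + 10 + 10 + 1 + 1 + 1 = 3073 (decimal)
Compute gcd(2693, 3073) = 1
1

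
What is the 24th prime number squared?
The 24th prime number = 89
Compute 89² = 89 × 89 = 7921
7921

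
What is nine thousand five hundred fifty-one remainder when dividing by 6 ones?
Convert nine thousand five hundred fifty-one (English words) → 9×1000 + 5×100 + 51 = 9551 (decimal)
Convert 6 ones (place-value notation) → 6 (decimal)
Compute 9551 mod 6 = 5
5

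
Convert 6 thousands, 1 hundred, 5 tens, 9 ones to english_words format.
Convert 6 thousands, 1 hundred, 5 tens, 9 ones (place-value notation) → 6×1000 + 1×100 + 5×10 + 9 = 6159 (decimal)
Convert 6159 (decimal) → 6159 = 6×1000 + 1×100 + 59 → six thousand one hundred fifty-nine (English words)
six thousand one hundred fifty-nine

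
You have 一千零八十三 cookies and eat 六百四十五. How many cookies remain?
Convert 一千零八十三 (Chinese numeral) → 1×1000 + 8×10 + 3 = 1083 (decimal)
Convert 六百四十五 (Chinese numeral) → 6×100 + 4×10 + 5 = 645 (decimal)
Compute 1083 - 645 = 438
438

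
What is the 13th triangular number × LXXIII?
Convert the 13th triangular number (triangular index) → 13×14/2 = 91 (decimal)
Convert LXXIII (Roman numeral) → 50 + 10 + 10 + 1 + 1 + 1 = 73 (decimal)
Compute 91 × 73 = 6643
6643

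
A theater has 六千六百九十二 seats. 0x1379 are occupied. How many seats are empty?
Convert 六千六百九十二 (Chinese numeral) → 6×1000 + 6×100 + 9×10 + 2 = 6692 (decimal)
Convert 0x1379 (hexadecimal) → 1×4096 + 3×256 + 7×16 + 9 = 4985 (decimal)
Compute 6692 - 4985 = 1707
1707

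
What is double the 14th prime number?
The 14th prime number = 43
Compute 43 × 2 = 86
86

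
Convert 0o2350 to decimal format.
Convert 0o2350 (octal) → 2×512 + 3×64 + 5×8 = 1256 (decimal)
1256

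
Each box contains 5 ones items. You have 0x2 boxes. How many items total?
Convert 5 ones (place-value notation) → 5 (decimal)
Convert 0x2 (hexadecimal) → 2 (decimal)
Compute 5 × 2 = 10
10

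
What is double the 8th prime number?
The 8th prime number = 19
Compute 19 × 2 = 38
38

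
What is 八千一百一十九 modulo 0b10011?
Convert 八千一百一十九 (Chinese numeral) → 8×1000 + 1×100 + 1×10 + 9 = 8119 (decimal)
Convert 0b10011 (binary) → 16 + 2 + 1 = 19 (decimal)
Compute 8119 mod 19 = 6
6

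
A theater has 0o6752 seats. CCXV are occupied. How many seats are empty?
Convert 0o6752 (octal) → 6×512 + 7×64 + 5×8 + 2 = 3562 (decimal)
Convert CCXV (Roman numeral) → 100 + 100 + 10 + 5 = 215 (decimal)
Compute 3562 - 215 = 3347
3347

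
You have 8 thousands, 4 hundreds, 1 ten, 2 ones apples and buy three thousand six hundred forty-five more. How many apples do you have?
Convert 8 thousands, 4 hundreds, 1 ten, 2 ones (place-value notation) → 8×1000 + 4×100 + 1×10 + 2 = 8412 (decimal)
Convert three thousand six hundred forty-five (English words) → 3×1000 + 6×100 + 45 = 3645 (decimal)
Compute 8412 + 3645 = 12057
12057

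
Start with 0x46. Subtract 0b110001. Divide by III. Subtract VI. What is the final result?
Convert 0x46 (hexadecimal) → 4×16 + 6 = 70 (decimal)
Start: 70
Convert 0b110001 (binary) → 32 + 16 + 1 = 49 (decimal)
70 - 49 = 21
Convert III (Roman numeral) → 1 + 1 + 1 = 3 (decimal)
21 ÷ 3 = 7
Convert VI (Roman numeral) → 5 + 1 = 6 (decimal)
7 - 6 = 1
1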